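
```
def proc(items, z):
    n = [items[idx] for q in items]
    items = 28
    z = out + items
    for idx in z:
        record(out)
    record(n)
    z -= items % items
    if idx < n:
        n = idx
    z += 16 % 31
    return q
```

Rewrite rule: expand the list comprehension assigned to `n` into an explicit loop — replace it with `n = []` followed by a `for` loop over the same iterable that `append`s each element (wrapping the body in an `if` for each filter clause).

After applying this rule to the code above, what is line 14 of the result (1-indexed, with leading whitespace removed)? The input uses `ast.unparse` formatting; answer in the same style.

Transformed code:
def proc(items, z):
    n = []
    for q in items:
        n.append(items[idx])
    items = 28
    z = out + items
    for idx in z:
        record(out)
    record(n)
    z -= items % items
    if idx < n:
        n = idx
    z += 16 % 31
    return q

return q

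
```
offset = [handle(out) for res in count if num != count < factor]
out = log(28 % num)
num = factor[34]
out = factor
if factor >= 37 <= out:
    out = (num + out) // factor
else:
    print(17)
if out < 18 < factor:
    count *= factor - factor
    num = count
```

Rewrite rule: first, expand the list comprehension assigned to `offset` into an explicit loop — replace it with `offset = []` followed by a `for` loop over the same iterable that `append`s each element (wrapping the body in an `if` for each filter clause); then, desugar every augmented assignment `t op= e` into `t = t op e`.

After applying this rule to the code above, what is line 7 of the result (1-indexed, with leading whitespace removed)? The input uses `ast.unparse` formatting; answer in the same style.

Transformed code:
offset = []
for res in count:
    if num != count < factor:
        offset.append(handle(out))
out = log(28 % num)
num = factor[34]
out = factor
if factor >= 37 <= out:
    out = (num + out) // factor
else:
    print(17)
if out < 18 < factor:
    count = count * (factor - factor)
    num = count

out = factor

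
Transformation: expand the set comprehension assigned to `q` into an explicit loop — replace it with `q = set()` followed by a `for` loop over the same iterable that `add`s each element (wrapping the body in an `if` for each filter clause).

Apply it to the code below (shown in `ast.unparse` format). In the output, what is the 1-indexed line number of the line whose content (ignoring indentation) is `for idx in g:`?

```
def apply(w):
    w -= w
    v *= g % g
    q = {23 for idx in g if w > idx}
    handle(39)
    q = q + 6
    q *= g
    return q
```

5

Transformed code:
def apply(w):
    w -= w
    v *= g % g
    q = set()
    for idx in g:
        if w > idx:
            q.add(23)
    handle(39)
    q = q + 6
    q *= g
    return q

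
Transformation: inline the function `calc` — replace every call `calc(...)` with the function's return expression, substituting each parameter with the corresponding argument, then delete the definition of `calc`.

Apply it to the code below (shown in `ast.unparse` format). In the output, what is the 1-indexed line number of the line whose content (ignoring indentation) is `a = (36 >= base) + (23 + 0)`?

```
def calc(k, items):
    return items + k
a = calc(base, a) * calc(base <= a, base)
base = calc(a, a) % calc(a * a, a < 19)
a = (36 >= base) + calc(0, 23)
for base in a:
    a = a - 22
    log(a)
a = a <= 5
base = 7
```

Transformed code:
a = (a + base) * (base + (base <= a))
base = (a + a) % ((a < 19) + a * a)
a = (36 >= base) + (23 + 0)
for base in a:
    a = a - 22
    log(a)
a = a <= 5
base = 7

3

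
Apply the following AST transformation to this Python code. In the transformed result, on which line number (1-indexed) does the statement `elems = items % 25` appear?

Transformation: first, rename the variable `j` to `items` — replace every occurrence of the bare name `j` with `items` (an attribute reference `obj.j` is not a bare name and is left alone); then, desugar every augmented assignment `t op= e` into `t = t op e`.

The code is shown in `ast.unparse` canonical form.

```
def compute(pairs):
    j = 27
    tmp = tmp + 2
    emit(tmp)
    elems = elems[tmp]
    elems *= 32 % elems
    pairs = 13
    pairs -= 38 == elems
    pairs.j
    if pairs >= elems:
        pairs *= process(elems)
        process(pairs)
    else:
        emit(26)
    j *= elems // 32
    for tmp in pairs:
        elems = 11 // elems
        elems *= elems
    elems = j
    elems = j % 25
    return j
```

20

Transformed code:
def compute(pairs):
    items = 27
    tmp = tmp + 2
    emit(tmp)
    elems = elems[tmp]
    elems = elems * (32 % elems)
    pairs = 13
    pairs = pairs - (38 == elems)
    pairs.j
    if pairs >= elems:
        pairs = pairs * process(elems)
        process(pairs)
    else:
        emit(26)
    items = items * (elems // 32)
    for tmp in pairs:
        elems = 11 // elems
        elems = elems * elems
    elems = items
    elems = items % 25
    return items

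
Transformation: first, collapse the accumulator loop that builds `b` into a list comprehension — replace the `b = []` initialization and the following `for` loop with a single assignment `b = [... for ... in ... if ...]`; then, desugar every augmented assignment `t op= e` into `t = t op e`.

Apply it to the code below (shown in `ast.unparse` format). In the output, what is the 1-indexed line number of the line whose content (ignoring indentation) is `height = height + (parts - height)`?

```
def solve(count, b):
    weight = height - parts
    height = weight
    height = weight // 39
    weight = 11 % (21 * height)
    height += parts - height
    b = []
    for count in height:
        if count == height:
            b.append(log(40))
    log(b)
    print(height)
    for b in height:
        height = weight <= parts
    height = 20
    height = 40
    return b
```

6

Transformed code:
def solve(count, b):
    weight = height - parts
    height = weight
    height = weight // 39
    weight = 11 % (21 * height)
    height = height + (parts - height)
    b = [log(40) for count in height if count == height]
    log(b)
    print(height)
    for b in height:
        height = weight <= parts
    height = 20
    height = 40
    return b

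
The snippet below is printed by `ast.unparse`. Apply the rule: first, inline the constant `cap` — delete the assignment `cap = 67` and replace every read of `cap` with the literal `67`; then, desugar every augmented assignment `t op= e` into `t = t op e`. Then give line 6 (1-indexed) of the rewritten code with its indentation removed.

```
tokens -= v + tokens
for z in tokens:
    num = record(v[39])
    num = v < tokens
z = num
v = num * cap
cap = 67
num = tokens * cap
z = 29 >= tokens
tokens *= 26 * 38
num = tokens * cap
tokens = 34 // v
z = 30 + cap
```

Transformed code:
tokens = tokens - (v + tokens)
for z in tokens:
    num = record(v[39])
    num = v < tokens
z = num
v = num * 67
num = tokens * 67
z = 29 >= tokens
tokens = tokens * (26 * 38)
num = tokens * 67
tokens = 34 // v
z = 30 + 67

v = num * 67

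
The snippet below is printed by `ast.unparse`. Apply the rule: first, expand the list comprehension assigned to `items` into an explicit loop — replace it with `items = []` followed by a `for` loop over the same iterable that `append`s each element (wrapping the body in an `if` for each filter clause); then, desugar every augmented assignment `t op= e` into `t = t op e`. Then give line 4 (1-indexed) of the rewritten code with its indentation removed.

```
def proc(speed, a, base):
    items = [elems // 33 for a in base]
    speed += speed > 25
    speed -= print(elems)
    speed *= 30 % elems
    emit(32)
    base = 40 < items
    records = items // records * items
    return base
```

Transformed code:
def proc(speed, a, base):
    items = []
    for a in base:
        items.append(elems // 33)
    speed = speed + (speed > 25)
    speed = speed - print(elems)
    speed = speed * (30 % elems)
    emit(32)
    base = 40 < items
    records = items // records * items
    return base

items.append(elems // 33)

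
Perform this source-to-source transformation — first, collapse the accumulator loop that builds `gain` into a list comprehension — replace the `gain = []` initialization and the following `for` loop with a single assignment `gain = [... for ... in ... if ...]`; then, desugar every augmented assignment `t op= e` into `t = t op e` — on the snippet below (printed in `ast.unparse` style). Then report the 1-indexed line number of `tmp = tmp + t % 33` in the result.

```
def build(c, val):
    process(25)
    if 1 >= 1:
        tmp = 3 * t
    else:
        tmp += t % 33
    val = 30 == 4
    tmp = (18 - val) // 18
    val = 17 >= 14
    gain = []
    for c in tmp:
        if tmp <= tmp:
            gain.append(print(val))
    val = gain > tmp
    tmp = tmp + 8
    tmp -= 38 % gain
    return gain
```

6

Transformed code:
def build(c, val):
    process(25)
    if 1 >= 1:
        tmp = 3 * t
    else:
        tmp = tmp + t % 33
    val = 30 == 4
    tmp = (18 - val) // 18
    val = 17 >= 14
    gain = [print(val) for c in tmp if tmp <= tmp]
    val = gain > tmp
    tmp = tmp + 8
    tmp = tmp - 38 % gain
    return gain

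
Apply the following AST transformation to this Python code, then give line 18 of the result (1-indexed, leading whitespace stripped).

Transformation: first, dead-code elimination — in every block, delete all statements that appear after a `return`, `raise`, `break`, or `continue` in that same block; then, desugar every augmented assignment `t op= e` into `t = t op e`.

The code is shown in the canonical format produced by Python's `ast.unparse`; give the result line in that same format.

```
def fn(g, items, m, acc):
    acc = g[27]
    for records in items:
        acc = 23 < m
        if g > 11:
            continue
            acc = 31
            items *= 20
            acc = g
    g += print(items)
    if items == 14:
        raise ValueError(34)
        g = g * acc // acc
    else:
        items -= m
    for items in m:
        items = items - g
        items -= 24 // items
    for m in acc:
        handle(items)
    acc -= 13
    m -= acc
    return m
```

Transformed code:
def fn(g, items, m, acc):
    acc = g[27]
    for records in items:
        acc = 23 < m
        if g > 11:
            continue
    g = g + print(items)
    if items == 14:
        raise ValueError(34)
    else:
        items = items - m
    for items in m:
        items = items - g
        items = items - 24 // items
    for m in acc:
        handle(items)
    acc = acc - 13
    m = m - acc
    return m

m = m - acc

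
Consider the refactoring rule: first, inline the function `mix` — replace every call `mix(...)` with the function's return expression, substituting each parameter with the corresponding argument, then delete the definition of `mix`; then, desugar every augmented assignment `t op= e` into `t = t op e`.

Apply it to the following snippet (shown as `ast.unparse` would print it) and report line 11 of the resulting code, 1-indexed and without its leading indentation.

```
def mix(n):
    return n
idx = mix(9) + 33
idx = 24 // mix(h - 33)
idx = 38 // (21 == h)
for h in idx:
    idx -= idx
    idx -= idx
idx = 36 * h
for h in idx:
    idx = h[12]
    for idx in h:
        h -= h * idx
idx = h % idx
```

h = h - h * idx

Transformed code:
idx = 9 + 33
idx = 24 // (h - 33)
idx = 38 // (21 == h)
for h in idx:
    idx = idx - idx
    idx = idx - idx
idx = 36 * h
for h in idx:
    idx = h[12]
    for idx in h:
        h = h - h * idx
idx = h % idx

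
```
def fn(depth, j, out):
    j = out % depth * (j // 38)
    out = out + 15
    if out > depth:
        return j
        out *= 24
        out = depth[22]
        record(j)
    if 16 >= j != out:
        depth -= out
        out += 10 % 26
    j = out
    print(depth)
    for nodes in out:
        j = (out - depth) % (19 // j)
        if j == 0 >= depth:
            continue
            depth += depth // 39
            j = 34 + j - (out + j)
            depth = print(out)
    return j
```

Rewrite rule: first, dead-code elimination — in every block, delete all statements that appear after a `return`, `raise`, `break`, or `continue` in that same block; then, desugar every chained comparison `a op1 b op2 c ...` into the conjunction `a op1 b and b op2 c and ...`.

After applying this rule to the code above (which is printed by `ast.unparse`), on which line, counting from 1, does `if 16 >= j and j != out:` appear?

6

Transformed code:
def fn(depth, j, out):
    j = out % depth * (j // 38)
    out = out + 15
    if out > depth:
        return j
    if 16 >= j and j != out:
        depth -= out
        out += 10 % 26
    j = out
    print(depth)
    for nodes in out:
        j = (out - depth) % (19 // j)
        if j == 0 and 0 >= depth:
            continue
    return j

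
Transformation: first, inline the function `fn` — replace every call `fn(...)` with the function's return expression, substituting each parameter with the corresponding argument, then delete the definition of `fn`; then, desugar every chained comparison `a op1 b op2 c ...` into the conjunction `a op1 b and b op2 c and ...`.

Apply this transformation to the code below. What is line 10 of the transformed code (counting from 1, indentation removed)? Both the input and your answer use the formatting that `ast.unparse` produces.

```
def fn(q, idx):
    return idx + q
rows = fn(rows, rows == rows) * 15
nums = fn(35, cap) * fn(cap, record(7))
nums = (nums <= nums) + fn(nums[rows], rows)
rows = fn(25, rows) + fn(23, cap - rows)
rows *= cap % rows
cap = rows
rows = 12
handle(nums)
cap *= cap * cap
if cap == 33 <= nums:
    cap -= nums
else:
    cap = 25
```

Transformed code:
rows = ((rows == rows) + rows) * 15
nums = (cap + 35) * (record(7) + cap)
nums = (nums <= nums) + (rows + nums[rows])
rows = rows + 25 + (cap - rows + 23)
rows *= cap % rows
cap = rows
rows = 12
handle(nums)
cap *= cap * cap
if cap == 33 and 33 <= nums:
    cap -= nums
else:
    cap = 25

if cap == 33 and 33 <= nums:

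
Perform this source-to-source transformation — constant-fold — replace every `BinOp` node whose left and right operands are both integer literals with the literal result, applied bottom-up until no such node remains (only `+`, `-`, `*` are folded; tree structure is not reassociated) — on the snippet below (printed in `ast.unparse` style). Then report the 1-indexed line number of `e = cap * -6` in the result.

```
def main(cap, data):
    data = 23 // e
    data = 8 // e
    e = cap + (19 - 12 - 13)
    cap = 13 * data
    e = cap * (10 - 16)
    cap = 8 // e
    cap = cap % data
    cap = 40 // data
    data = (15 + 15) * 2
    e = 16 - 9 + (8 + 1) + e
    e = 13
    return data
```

Transformed code:
def main(cap, data):
    data = 23 // e
    data = 8 // e
    e = cap + -6
    cap = 13 * data
    e = cap * -6
    cap = 8 // e
    cap = cap % data
    cap = 40 // data
    data = 60
    e = 16 + e
    e = 13
    return data

6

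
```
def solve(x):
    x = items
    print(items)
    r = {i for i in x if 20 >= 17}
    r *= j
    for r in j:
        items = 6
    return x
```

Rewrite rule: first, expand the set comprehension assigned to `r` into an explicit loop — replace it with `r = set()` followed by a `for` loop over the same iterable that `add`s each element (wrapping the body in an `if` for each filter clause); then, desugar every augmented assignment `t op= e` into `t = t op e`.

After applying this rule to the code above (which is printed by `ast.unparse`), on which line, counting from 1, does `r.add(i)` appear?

7

Transformed code:
def solve(x):
    x = items
    print(items)
    r = set()
    for i in x:
        if 20 >= 17:
            r.add(i)
    r = r * j
    for r in j:
        items = 6
    return x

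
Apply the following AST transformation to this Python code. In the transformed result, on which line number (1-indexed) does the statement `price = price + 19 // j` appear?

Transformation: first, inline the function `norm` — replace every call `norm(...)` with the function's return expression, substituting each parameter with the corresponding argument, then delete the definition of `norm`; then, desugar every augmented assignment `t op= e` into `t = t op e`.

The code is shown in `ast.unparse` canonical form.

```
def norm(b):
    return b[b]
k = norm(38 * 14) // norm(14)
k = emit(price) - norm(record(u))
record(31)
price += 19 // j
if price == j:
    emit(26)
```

Transformed code:
k = (38 * 14)[38 * 14] // 14[14]
k = emit(price) - record(u)[record(u)]
record(31)
price = price + 19 // j
if price == j:
    emit(26)

4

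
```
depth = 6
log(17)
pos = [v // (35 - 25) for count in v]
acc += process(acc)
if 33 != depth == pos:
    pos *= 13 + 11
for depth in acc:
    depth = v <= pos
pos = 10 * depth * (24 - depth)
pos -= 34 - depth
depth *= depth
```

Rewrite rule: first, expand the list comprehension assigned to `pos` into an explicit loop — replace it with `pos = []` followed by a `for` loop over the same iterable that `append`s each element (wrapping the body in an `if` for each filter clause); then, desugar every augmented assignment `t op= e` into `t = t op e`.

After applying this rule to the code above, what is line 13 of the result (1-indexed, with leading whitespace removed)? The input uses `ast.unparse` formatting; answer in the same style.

Transformed code:
depth = 6
log(17)
pos = []
for count in v:
    pos.append(v // (35 - 25))
acc = acc + process(acc)
if 33 != depth == pos:
    pos = pos * (13 + 11)
for depth in acc:
    depth = v <= pos
pos = 10 * depth * (24 - depth)
pos = pos - (34 - depth)
depth = depth * depth

depth = depth * depth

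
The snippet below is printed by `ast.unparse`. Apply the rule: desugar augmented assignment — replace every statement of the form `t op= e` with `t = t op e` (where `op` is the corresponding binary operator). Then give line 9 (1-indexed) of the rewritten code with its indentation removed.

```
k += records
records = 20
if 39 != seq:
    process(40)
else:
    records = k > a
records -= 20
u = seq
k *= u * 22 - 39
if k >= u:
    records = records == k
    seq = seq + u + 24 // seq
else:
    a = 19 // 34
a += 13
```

Transformed code:
k = k + records
records = 20
if 39 != seq:
    process(40)
else:
    records = k > a
records = records - 20
u = seq
k = k * (u * 22 - 39)
if k >= u:
    records = records == k
    seq = seq + u + 24 // seq
else:
    a = 19 // 34
a = a + 13

k = k * (u * 22 - 39)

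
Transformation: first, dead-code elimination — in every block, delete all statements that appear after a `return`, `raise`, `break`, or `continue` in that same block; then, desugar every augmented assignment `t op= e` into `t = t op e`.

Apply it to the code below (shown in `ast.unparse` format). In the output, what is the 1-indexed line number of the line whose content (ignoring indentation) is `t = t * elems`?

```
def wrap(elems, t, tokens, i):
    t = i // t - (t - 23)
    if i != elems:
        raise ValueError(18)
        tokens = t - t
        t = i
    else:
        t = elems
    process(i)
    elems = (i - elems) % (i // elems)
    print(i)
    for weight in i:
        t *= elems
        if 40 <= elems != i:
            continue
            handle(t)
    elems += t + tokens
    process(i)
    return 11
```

11

Transformed code:
def wrap(elems, t, tokens, i):
    t = i // t - (t - 23)
    if i != elems:
        raise ValueError(18)
    else:
        t = elems
    process(i)
    elems = (i - elems) % (i // elems)
    print(i)
    for weight in i:
        t = t * elems
        if 40 <= elems != i:
            continue
    elems = elems + (t + tokens)
    process(i)
    return 11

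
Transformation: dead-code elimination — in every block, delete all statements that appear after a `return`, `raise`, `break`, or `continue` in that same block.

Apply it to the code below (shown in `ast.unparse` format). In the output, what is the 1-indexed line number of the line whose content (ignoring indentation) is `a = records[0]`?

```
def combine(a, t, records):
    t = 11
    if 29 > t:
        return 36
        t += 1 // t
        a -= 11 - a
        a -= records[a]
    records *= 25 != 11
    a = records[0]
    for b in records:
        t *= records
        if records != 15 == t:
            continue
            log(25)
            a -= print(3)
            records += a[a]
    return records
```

6

Transformed code:
def combine(a, t, records):
    t = 11
    if 29 > t:
        return 36
    records *= 25 != 11
    a = records[0]
    for b in records:
        t *= records
        if records != 15 == t:
            continue
    return records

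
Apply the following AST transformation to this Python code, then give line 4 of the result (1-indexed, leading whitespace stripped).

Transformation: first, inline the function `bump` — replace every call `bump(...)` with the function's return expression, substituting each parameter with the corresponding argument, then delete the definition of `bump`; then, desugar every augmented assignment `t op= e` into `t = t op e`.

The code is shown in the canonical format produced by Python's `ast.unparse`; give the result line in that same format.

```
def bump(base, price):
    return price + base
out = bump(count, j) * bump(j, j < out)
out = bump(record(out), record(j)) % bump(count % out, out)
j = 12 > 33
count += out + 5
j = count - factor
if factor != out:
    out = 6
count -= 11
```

Transformed code:
out = (j + count) * ((j < out) + j)
out = (record(j) + record(out)) % (out + count % out)
j = 12 > 33
count = count + (out + 5)
j = count - factor
if factor != out:
    out = 6
count = count - 11

count = count + (out + 5)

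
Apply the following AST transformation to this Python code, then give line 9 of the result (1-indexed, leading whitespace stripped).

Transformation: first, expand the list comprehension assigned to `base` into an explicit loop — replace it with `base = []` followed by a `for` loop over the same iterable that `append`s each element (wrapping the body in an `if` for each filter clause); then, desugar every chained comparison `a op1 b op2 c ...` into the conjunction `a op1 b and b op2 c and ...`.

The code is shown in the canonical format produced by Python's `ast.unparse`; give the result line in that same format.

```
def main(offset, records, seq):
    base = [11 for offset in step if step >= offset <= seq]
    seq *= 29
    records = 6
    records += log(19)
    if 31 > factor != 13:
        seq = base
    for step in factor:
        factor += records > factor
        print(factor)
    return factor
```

Transformed code:
def main(offset, records, seq):
    base = []
    for offset in step:
        if step >= offset and offset <= seq:
            base.append(11)
    seq *= 29
    records = 6
    records += log(19)
    if 31 > factor and factor != 13:
        seq = base
    for step in factor:
        factor += records > factor
        print(factor)
    return factor

if 31 > factor and factor != 13:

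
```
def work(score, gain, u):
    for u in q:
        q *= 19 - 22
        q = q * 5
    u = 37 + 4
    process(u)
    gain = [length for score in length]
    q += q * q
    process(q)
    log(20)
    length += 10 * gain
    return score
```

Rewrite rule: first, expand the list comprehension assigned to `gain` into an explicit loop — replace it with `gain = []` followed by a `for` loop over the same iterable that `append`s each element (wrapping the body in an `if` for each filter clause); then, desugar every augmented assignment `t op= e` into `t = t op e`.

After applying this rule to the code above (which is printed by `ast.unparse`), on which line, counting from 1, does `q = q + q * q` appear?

Transformed code:
def work(score, gain, u):
    for u in q:
        q = q * (19 - 22)
        q = q * 5
    u = 37 + 4
    process(u)
    gain = []
    for score in length:
        gain.append(length)
    q = q + q * q
    process(q)
    log(20)
    length = length + 10 * gain
    return score

10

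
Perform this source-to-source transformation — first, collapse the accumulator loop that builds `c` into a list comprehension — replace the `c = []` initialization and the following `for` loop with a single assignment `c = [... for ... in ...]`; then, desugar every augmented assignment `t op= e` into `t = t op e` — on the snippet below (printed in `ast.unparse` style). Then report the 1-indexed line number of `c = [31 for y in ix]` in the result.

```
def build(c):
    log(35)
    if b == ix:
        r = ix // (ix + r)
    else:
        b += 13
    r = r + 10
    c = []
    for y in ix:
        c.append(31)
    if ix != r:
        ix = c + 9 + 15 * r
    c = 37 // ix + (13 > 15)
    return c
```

8

Transformed code:
def build(c):
    log(35)
    if b == ix:
        r = ix // (ix + r)
    else:
        b = b + 13
    r = r + 10
    c = [31 for y in ix]
    if ix != r:
        ix = c + 9 + 15 * r
    c = 37 // ix + (13 > 15)
    return c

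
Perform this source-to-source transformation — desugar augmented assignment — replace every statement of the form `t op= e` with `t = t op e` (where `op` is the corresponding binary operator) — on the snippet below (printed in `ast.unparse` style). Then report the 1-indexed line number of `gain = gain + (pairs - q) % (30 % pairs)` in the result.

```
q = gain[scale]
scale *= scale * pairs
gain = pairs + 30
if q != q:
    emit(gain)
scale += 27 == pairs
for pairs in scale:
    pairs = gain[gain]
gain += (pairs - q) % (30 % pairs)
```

9

Transformed code:
q = gain[scale]
scale = scale * (scale * pairs)
gain = pairs + 30
if q != q:
    emit(gain)
scale = scale + (27 == pairs)
for pairs in scale:
    pairs = gain[gain]
gain = gain + (pairs - q) % (30 % pairs)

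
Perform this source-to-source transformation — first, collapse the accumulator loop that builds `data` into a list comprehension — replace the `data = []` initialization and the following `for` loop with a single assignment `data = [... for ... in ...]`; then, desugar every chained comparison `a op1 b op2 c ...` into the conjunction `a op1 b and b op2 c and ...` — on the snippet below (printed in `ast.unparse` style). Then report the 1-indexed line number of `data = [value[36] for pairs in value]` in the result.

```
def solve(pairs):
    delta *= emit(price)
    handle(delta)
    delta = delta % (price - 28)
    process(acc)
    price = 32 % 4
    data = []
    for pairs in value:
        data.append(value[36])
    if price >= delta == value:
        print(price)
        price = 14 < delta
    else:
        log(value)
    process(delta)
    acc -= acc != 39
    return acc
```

Transformed code:
def solve(pairs):
    delta *= emit(price)
    handle(delta)
    delta = delta % (price - 28)
    process(acc)
    price = 32 % 4
    data = [value[36] for pairs in value]
    if price >= delta and delta == value:
        print(price)
        price = 14 < delta
    else:
        log(value)
    process(delta)
    acc -= acc != 39
    return acc

7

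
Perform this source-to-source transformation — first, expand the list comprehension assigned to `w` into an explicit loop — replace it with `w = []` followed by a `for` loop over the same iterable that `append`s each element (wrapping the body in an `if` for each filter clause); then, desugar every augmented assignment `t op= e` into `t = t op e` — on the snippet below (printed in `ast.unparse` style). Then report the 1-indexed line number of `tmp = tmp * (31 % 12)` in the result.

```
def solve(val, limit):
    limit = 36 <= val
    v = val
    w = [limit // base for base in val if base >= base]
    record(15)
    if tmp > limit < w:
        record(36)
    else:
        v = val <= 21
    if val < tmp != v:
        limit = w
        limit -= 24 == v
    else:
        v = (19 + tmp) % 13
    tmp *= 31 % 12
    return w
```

18

Transformed code:
def solve(val, limit):
    limit = 36 <= val
    v = val
    w = []
    for base in val:
        if base >= base:
            w.append(limit // base)
    record(15)
    if tmp > limit < w:
        record(36)
    else:
        v = val <= 21
    if val < tmp != v:
        limit = w
        limit = limit - (24 == v)
    else:
        v = (19 + tmp) % 13
    tmp = tmp * (31 % 12)
    return w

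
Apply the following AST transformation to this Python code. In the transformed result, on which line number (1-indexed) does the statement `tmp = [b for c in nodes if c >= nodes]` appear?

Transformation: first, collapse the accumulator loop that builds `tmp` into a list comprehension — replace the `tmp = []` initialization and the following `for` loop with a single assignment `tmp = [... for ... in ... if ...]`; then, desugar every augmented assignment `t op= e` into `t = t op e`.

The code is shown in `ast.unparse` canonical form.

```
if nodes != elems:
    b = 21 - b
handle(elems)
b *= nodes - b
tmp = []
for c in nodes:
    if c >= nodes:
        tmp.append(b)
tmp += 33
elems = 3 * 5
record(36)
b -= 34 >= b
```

Transformed code:
if nodes != elems:
    b = 21 - b
handle(elems)
b = b * (nodes - b)
tmp = [b for c in nodes if c >= nodes]
tmp = tmp + 33
elems = 3 * 5
record(36)
b = b - (34 >= b)

5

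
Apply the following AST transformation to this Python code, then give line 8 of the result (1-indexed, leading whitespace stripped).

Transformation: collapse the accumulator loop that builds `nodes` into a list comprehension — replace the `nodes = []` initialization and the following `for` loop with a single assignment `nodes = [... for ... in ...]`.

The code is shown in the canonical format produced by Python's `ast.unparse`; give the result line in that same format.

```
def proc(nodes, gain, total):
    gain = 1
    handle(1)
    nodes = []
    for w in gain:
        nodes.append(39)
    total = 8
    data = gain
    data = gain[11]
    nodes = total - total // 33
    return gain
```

Transformed code:
def proc(nodes, gain, total):
    gain = 1
    handle(1)
    nodes = [39 for w in gain]
    total = 8
    data = gain
    data = gain[11]
    nodes = total - total // 33
    return gain

nodes = total - total // 33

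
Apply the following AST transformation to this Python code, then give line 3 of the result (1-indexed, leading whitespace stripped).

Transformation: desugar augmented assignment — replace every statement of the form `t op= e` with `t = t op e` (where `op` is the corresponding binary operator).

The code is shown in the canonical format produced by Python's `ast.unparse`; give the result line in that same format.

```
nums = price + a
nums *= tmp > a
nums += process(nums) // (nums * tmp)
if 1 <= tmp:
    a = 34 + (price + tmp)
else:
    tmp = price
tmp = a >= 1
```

nums = nums + process(nums) // (nums * tmp)

Transformed code:
nums = price + a
nums = nums * (tmp > a)
nums = nums + process(nums) // (nums * tmp)
if 1 <= tmp:
    a = 34 + (price + tmp)
else:
    tmp = price
tmp = a >= 1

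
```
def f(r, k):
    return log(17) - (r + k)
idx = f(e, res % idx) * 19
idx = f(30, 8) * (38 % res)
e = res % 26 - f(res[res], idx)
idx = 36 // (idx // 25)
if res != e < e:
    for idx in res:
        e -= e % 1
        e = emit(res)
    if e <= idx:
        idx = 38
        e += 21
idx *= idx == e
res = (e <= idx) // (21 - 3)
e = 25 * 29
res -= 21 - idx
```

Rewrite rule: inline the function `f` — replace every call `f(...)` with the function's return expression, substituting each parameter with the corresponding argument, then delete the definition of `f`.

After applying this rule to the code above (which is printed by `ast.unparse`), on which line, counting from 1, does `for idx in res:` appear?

6

Transformed code:
idx = (log(17) - (e + res % idx)) * 19
idx = (log(17) - (30 + 8)) * (38 % res)
e = res % 26 - (log(17) - (res[res] + idx))
idx = 36 // (idx // 25)
if res != e < e:
    for idx in res:
        e -= e % 1
        e = emit(res)
    if e <= idx:
        idx = 38
        e += 21
idx *= idx == e
res = (e <= idx) // (21 - 3)
e = 25 * 29
res -= 21 - idx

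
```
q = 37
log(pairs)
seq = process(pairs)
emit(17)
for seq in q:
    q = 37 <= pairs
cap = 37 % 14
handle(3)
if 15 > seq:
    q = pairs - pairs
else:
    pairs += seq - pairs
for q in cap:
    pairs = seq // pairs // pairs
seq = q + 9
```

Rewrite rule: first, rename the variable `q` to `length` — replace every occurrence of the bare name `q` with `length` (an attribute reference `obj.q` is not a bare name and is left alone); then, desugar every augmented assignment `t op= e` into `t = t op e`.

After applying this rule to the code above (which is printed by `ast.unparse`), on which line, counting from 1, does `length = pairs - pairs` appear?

Transformed code:
length = 37
log(pairs)
seq = process(pairs)
emit(17)
for seq in length:
    length = 37 <= pairs
cap = 37 % 14
handle(3)
if 15 > seq:
    length = pairs - pairs
else:
    pairs = pairs + (seq - pairs)
for length in cap:
    pairs = seq // pairs // pairs
seq = length + 9

10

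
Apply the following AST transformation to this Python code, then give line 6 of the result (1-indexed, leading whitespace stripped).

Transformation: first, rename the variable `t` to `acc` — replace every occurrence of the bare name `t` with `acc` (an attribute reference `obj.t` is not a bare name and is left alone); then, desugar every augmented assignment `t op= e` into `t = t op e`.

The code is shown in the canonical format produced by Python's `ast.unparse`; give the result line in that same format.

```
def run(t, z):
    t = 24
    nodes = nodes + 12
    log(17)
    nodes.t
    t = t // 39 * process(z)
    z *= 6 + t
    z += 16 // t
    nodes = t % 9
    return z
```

acc = acc // 39 * process(z)

Transformed code:
def run(acc, z):
    acc = 24
    nodes = nodes + 12
    log(17)
    nodes.t
    acc = acc // 39 * process(z)
    z = z * (6 + acc)
    z = z + 16 // acc
    nodes = acc % 9
    return z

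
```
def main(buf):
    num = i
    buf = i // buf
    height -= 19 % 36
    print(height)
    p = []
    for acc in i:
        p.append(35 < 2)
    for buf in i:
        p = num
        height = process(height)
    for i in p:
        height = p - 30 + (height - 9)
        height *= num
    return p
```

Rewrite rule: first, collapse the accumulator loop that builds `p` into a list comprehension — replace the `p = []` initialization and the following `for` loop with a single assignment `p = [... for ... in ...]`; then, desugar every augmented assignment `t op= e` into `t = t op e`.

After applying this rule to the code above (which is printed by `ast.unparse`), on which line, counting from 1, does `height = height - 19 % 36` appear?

Transformed code:
def main(buf):
    num = i
    buf = i // buf
    height = height - 19 % 36
    print(height)
    p = [35 < 2 for acc in i]
    for buf in i:
        p = num
        height = process(height)
    for i in p:
        height = p - 30 + (height - 9)
        height = height * num
    return p

4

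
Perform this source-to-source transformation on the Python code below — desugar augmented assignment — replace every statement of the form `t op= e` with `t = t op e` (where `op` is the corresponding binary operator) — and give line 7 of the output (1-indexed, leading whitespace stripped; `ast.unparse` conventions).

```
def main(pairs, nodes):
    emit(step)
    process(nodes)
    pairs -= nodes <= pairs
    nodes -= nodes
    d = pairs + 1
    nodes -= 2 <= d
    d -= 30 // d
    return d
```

nodes = nodes - (2 <= d)

Transformed code:
def main(pairs, nodes):
    emit(step)
    process(nodes)
    pairs = pairs - (nodes <= pairs)
    nodes = nodes - nodes
    d = pairs + 1
    nodes = nodes - (2 <= d)
    d = d - 30 // d
    return d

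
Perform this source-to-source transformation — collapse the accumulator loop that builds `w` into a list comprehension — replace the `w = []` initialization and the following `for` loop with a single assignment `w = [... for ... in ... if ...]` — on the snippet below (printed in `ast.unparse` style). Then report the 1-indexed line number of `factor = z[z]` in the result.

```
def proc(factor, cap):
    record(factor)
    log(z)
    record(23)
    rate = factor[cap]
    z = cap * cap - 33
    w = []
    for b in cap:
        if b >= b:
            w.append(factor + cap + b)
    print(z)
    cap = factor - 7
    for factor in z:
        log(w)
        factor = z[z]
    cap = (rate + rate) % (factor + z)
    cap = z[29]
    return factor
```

12

Transformed code:
def proc(factor, cap):
    record(factor)
    log(z)
    record(23)
    rate = factor[cap]
    z = cap * cap - 33
    w = [factor + cap + b for b in cap if b >= b]
    print(z)
    cap = factor - 7
    for factor in z:
        log(w)
        factor = z[z]
    cap = (rate + rate) % (factor + z)
    cap = z[29]
    return factor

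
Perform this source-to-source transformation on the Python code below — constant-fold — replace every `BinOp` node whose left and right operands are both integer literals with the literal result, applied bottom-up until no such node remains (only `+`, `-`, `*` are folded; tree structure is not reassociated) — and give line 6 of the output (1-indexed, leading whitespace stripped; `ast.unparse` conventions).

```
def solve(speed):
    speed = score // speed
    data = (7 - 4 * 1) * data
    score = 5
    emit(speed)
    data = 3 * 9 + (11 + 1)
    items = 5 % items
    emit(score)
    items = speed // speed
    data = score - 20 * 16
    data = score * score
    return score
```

data = 39

Transformed code:
def solve(speed):
    speed = score // speed
    data = 3 * data
    score = 5
    emit(speed)
    data = 39
    items = 5 % items
    emit(score)
    items = speed // speed
    data = score - 320
    data = score * score
    return score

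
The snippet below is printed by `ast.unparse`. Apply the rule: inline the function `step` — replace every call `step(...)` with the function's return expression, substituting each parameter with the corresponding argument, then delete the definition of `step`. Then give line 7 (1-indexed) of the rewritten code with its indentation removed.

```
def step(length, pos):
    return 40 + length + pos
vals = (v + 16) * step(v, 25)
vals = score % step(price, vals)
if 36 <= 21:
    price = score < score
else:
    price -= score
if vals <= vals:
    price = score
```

Transformed code:
vals = (v + 16) * (40 + v + 25)
vals = score % (40 + price + vals)
if 36 <= 21:
    price = score < score
else:
    price -= score
if vals <= vals:
    price = score

if vals <= vals:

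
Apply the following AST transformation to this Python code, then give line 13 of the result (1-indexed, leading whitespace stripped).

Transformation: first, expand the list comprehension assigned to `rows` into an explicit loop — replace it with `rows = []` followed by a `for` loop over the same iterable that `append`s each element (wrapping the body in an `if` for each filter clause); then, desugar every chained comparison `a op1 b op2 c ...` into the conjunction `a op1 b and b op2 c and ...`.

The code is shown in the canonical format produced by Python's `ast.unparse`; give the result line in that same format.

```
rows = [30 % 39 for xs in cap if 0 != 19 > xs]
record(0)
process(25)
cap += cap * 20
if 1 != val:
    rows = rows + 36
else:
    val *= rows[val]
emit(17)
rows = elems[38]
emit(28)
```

rows = elems[38]

Transformed code:
rows = []
for xs in cap:
    if 0 != 19 and 19 > xs:
        rows.append(30 % 39)
record(0)
process(25)
cap += cap * 20
if 1 != val:
    rows = rows + 36
else:
    val *= rows[val]
emit(17)
rows = elems[38]
emit(28)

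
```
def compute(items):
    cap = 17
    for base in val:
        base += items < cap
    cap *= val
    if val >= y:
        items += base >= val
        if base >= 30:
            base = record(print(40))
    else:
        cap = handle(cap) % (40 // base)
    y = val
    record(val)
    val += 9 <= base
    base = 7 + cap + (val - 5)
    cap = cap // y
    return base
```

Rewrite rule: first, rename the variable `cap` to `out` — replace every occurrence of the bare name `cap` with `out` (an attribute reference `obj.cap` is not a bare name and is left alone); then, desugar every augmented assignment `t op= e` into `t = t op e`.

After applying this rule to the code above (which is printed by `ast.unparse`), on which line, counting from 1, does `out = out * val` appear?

Transformed code:
def compute(items):
    out = 17
    for base in val:
        base = base + (items < out)
    out = out * val
    if val >= y:
        items = items + (base >= val)
        if base >= 30:
            base = record(print(40))
    else:
        out = handle(out) % (40 // base)
    y = val
    record(val)
    val = val + (9 <= base)
    base = 7 + out + (val - 5)
    out = out // y
    return base

5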